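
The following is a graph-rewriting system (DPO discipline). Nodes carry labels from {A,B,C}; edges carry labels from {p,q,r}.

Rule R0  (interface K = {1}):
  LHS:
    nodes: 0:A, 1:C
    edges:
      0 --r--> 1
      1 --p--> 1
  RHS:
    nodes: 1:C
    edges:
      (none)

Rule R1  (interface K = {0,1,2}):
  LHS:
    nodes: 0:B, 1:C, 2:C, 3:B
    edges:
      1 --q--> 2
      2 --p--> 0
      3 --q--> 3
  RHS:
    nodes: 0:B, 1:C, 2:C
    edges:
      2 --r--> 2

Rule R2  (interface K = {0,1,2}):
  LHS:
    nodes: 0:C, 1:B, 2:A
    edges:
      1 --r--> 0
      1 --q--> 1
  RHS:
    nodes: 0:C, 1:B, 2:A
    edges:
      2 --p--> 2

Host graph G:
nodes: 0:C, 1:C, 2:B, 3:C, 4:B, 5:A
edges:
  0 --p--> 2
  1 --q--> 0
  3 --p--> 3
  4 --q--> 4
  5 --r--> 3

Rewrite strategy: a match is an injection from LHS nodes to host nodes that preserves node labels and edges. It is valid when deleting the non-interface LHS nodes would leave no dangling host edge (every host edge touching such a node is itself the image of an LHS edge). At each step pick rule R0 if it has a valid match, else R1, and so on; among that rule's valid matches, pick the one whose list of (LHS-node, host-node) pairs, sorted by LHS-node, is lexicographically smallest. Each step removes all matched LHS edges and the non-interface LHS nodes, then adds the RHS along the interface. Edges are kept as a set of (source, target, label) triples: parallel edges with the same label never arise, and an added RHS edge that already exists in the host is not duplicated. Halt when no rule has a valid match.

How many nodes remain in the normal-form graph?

Answer: 4

Derivation:
[0] host  ⇒  6 nodes, 5 edges  {0-p->2 1-q->0 3-p->3 4-q->4 5-r->3}
[1] R0 @ {0↦5, 1↦3}  ⇒  5 nodes, 3 edges  {0-p->2 1-q->0 4-q->4}
[2] R1 @ {0↦2, 1↦1, 2↦0, 3↦4}  ⇒  4 nodes, 1 edges  {0-r->0}
final graph: no rule applies after step 2
NF nodes: {0:C, 1:C, 2:B, 3:C}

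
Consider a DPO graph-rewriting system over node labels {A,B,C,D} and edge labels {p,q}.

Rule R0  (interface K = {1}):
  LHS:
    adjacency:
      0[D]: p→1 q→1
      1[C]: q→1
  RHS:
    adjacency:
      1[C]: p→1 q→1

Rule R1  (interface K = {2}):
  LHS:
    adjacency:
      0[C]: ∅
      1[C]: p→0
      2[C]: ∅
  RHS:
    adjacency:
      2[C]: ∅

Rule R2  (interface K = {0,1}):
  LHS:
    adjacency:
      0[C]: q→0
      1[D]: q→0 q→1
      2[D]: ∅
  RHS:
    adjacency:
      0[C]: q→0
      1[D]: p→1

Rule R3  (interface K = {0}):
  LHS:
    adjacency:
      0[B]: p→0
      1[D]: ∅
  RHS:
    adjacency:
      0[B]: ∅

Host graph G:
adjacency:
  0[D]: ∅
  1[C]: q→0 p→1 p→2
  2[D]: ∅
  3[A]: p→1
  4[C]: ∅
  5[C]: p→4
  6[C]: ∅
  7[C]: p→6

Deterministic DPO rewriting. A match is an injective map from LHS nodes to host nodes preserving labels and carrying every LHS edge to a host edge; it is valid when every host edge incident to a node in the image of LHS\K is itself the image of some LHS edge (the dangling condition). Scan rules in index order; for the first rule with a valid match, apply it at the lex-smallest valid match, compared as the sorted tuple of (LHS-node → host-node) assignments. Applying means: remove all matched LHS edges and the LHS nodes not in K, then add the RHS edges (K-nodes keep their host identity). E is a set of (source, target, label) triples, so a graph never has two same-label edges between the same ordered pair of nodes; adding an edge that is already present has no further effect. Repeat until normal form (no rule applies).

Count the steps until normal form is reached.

Answer: 2

Steps:
start.  V:8 E:6  edges: 1-q->0 1-p->1 1-p->2 3-p->1 5-p->4 7-p->6
1. fire R1 via {0↦4, 1↦5, 2↦1}  →  V:6 E:5  edges: 1-q->0 1-p->1 1-p->2 3-p->1 7-p->6
2. fire R1 via {0↦6, 1↦7, 2↦1}  →  V:4 E:4  edges: 1-q->0 1-p->1 1-p->2 3-p->1
halt: no rule applies after step 2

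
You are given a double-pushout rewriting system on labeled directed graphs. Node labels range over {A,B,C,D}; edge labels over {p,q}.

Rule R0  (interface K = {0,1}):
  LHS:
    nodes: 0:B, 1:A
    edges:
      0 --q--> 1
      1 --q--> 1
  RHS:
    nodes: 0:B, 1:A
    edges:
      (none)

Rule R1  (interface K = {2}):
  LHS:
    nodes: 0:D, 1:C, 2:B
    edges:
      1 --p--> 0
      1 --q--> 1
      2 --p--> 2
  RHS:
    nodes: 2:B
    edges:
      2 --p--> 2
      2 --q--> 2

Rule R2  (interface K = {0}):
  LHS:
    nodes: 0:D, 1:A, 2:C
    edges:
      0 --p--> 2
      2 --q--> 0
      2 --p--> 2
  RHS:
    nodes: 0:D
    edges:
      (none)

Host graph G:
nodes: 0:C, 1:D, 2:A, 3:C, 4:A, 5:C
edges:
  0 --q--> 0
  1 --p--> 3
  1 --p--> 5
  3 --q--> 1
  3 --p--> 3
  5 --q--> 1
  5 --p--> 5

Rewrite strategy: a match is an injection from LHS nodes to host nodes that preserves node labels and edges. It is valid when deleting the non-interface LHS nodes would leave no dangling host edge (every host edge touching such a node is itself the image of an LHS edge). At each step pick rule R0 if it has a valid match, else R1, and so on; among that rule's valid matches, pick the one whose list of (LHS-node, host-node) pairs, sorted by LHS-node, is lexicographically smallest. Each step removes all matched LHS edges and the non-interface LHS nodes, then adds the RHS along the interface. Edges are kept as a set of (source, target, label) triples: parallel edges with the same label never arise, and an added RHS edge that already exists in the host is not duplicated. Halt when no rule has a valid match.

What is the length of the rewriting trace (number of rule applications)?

initial: |V|=6 |E|=7  E = 0-q->0 1-p->3 1-p->5 3-q->1 3-p->3 5-q->1 5-p->5
step 1: apply R2 at {0↦1, 1↦2, 2↦3}  → |V|=4 |E|=4  E = 0-q->0 1-p->5 5-q->1 5-p->5
step 2: apply R2 at {0↦1, 1↦4, 2↦5}  → |V|=2 |E|=1  E = 0-q->0
normal form: no rule applies after step 2

Answer: 2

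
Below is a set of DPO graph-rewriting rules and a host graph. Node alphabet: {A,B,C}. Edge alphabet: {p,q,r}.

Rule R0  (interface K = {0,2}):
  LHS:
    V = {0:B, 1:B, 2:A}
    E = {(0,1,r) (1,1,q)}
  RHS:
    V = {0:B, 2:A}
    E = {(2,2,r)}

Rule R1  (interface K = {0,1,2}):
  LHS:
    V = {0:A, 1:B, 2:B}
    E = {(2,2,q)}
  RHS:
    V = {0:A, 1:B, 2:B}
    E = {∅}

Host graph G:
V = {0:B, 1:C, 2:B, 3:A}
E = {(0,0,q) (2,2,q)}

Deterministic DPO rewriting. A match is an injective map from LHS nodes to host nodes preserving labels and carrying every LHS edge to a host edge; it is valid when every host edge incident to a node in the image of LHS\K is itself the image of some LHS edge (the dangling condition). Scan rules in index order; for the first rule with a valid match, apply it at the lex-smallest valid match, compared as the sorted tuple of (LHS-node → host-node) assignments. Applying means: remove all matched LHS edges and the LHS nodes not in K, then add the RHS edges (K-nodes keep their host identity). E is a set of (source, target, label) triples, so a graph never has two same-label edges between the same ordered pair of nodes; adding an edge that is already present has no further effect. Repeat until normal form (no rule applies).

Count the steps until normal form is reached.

Answer: 2

Derivation:
initial: |V|=4 |E|=2  E = 0-q->0 2-q->2
step 1: apply R1 at {0↦3, 1↦0, 2↦2}  → |V|=4 |E|=1  E = 0-q->0
step 2: apply R1 at {0↦3, 1↦2, 2↦0}  → |V|=4 |E|=0  E = ∅
final graph: no rule applies after step 2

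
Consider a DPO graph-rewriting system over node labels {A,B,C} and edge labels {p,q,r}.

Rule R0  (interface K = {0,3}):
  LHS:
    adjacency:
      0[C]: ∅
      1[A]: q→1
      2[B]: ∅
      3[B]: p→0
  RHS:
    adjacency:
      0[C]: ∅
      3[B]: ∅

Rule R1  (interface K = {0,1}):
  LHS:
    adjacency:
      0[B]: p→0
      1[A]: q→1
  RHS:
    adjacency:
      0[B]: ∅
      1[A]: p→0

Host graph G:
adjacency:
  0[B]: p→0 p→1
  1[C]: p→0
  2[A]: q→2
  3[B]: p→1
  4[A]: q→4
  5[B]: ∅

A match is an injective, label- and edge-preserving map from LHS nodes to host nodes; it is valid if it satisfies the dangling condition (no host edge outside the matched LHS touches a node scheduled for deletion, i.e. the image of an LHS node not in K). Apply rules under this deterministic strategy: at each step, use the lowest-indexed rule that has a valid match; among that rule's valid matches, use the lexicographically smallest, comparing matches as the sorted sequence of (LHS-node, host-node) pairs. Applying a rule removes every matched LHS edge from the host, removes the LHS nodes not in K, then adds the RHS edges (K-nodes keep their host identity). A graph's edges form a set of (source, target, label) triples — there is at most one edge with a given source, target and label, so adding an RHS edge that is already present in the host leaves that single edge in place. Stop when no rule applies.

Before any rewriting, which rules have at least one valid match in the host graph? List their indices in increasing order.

Answer: [R0,R1]

Derivation:
R0: 4 valid matches — {0↦1, 1↦2, 2↦5, 3↦0}, {0↦1, 1↦2, 2↦5, 3↦3}, {0↦1, 1↦4, 2↦5, 3↦0} (+1 more)
R1: 2 valid matches — {0↦0, 1↦2}, {0↦0, 1↦4}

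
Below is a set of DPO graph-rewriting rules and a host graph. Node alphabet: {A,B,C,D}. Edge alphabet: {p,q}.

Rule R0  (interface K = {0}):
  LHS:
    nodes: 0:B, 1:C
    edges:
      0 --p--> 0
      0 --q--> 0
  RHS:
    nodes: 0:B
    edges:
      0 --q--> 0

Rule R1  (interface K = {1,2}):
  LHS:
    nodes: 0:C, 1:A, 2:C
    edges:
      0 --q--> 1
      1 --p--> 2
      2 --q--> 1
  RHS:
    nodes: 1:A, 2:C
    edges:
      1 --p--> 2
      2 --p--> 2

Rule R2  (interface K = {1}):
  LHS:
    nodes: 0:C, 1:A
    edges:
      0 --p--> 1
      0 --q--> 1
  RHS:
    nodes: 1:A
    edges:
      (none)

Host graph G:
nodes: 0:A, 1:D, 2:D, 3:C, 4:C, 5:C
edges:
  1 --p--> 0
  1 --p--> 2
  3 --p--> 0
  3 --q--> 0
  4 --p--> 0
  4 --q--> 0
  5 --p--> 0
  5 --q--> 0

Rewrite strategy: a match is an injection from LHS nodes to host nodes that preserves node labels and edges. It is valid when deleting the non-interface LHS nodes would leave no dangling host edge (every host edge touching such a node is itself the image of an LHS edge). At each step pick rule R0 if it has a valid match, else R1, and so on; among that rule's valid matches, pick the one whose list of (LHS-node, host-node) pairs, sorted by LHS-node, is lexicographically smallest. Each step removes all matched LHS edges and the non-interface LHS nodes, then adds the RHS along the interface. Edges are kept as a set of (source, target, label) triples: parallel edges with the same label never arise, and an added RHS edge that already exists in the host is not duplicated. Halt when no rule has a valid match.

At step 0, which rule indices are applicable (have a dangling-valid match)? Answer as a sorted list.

R0: no valid match — LHS pattern not found
R1: no valid match — LHS pattern not found
R2: 3 valid matches — {0↦3, 1↦0}, {0↦4, 1↦0}, {0↦5, 1↦0}

Answer: [R2]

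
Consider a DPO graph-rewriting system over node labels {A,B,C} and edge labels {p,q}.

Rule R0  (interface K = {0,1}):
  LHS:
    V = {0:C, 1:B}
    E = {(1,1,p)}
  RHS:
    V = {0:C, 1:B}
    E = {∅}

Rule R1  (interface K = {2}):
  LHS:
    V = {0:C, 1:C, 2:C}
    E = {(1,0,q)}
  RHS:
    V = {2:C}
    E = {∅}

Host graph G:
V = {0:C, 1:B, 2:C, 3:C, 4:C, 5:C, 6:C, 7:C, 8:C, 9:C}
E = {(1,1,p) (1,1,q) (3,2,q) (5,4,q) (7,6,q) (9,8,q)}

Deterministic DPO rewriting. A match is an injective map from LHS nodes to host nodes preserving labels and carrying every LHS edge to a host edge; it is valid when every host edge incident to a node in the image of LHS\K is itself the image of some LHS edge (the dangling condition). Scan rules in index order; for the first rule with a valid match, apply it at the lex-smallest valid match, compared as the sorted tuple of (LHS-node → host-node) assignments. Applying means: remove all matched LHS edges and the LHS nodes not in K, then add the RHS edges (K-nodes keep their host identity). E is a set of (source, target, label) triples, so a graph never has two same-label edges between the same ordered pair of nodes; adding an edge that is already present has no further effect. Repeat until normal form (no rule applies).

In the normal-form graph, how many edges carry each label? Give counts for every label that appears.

[0] host  ⇒  10 nodes, 6 edges  {1-p->1 1-q->1 3-q->2 5-q->4 7-q->6 9-q->8}
[1] R0 @ {0↦0, 1↦1}  ⇒  10 nodes, 5 edges  {1-q->1 3-q->2 5-q->4 7-q->6 9-q->8}
[2] R1 @ {0↦2, 1↦3, 2↦0}  ⇒  8 nodes, 4 edges  {1-q->1 5-q->4 7-q->6 9-q->8}
[3] R1 @ {0↦4, 1↦5, 2↦0}  ⇒  6 nodes, 3 edges  {1-q->1 7-q->6 9-q->8}
[4] R1 @ {0↦6, 1↦7, 2↦0}  ⇒  4 nodes, 2 edges  {1-q->1 9-q->8}
[5] R1 @ {0↦8, 1↦9, 2↦0}  ⇒  2 nodes, 1 edges  {1-q->1}
normal form: no rule applies after step 5
NF edges: [(1, 1, 'q')]

Answer: q:1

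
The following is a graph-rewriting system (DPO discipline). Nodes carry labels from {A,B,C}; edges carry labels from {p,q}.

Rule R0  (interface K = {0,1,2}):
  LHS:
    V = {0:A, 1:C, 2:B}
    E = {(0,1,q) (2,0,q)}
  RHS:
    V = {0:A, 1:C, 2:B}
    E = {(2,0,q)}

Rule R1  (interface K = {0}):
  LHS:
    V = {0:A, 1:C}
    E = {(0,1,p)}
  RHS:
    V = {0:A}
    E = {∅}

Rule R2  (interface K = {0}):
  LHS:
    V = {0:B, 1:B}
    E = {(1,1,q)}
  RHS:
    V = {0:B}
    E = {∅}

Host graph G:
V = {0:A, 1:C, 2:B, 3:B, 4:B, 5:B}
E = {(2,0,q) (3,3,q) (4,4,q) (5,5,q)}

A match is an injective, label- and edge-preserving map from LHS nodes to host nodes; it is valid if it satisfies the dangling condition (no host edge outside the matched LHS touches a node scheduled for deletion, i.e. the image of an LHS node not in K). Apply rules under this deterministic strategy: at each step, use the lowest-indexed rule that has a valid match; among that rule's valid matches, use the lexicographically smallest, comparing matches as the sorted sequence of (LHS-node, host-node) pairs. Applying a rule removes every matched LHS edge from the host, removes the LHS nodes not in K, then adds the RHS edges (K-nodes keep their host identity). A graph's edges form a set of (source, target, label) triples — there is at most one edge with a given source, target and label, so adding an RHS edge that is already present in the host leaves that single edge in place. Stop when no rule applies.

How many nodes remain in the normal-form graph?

start.  V:6 E:4  edges: 2-q->0 3-q->3 4-q->4 5-q->5
1. fire R2 via {0↦2, 1↦3}  →  V:5 E:3  edges: 2-q->0 4-q->4 5-q->5
2. fire R2 via {0↦2, 1↦4}  →  V:4 E:2  edges: 2-q->0 5-q->5
3. fire R2 via {0↦2, 1↦5}  →  V:3 E:1  edges: 2-q->0
normal form: no rule applies after step 3
NF nodes: {0:A, 1:C, 2:B}

Answer: 3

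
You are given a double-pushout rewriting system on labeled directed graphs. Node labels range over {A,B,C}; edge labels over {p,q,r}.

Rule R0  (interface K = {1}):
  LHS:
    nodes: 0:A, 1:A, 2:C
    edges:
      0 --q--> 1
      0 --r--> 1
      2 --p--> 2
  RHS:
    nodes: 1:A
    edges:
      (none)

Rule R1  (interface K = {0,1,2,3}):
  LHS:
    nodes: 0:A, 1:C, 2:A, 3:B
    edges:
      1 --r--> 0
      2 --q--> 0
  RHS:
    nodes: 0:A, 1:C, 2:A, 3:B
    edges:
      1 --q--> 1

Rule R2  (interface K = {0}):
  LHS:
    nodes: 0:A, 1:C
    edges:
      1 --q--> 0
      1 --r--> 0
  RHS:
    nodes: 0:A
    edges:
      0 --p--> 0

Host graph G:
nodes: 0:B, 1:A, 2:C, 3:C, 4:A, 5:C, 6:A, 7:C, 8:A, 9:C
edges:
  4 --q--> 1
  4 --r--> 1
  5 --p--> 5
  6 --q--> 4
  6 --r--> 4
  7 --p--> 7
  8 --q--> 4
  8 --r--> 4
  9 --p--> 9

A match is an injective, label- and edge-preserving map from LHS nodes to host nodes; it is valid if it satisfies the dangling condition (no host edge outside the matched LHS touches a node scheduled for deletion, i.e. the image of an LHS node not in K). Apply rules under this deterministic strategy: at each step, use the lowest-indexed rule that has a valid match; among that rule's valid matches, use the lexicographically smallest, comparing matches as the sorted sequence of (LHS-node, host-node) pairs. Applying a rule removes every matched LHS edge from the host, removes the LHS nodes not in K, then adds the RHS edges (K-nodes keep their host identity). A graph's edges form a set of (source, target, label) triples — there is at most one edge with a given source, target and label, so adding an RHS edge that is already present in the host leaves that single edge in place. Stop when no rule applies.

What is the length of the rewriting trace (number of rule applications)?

start.  V:10 E:9  edges: 4-q->1 4-r->1 5-p->5 6-q->4 6-r->4 7-p->7 8-q->4 8-r->4 9-p->9
1. fire R0 via {0↦6, 1↦4, 2↦5}  →  V:8 E:6  edges: 4-q->1 4-r->1 7-p->7 8-q->4 8-r->4 9-p->9
2. fire R0 via {0↦8, 1↦4, 2↦7}  →  V:6 E:3  edges: 4-q->1 4-r->1 9-p->9
3. fire R0 via {0↦4, 1↦1, 2↦9}  →  V:4 E:0  edges: ∅
final graph: no rule applies after step 3

Answer: 3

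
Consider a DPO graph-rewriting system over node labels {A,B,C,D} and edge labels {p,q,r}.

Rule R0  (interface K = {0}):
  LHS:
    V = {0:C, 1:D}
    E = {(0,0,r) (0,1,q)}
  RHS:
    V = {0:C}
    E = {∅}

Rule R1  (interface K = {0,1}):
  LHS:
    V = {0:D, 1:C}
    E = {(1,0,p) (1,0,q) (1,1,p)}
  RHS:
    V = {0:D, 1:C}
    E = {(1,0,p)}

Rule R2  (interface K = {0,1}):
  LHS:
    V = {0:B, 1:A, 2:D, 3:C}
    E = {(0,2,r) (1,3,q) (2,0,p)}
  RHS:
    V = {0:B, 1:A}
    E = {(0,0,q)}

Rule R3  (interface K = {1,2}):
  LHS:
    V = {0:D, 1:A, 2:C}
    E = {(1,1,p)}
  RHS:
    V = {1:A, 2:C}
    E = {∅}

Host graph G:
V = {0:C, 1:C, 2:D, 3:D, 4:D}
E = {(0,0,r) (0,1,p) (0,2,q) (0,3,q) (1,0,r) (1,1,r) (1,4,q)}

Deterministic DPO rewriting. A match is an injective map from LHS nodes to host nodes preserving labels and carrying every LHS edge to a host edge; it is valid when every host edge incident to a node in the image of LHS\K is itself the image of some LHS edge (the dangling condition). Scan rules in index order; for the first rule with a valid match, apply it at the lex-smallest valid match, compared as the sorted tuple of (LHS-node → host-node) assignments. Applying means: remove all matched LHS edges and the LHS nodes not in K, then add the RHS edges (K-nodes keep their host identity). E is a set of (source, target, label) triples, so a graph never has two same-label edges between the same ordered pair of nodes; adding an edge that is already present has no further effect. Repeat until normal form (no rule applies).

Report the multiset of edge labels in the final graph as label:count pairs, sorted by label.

initial: |V|=5 |E|=7  E = 0-r->0 0-p->1 0-q->2 0-q->3 1-r->0 1-r->1 1-q->4
step 1: apply R0 at {0↦0, 1↦2}  → |V|=4 |E|=5  E = 0-p->1 0-q->3 1-r->0 1-r->1 1-q->4
step 2: apply R0 at {0↦1, 1↦4}  → |V|=3 |E|=3  E = 0-p->1 0-q->3 1-r->0
normal form: no rule applies after step 2
NF edges: [(0, 1, 'p'), (0, 3, 'q'), (1, 0, 'r')]

Answer: p:1 q:1 r:1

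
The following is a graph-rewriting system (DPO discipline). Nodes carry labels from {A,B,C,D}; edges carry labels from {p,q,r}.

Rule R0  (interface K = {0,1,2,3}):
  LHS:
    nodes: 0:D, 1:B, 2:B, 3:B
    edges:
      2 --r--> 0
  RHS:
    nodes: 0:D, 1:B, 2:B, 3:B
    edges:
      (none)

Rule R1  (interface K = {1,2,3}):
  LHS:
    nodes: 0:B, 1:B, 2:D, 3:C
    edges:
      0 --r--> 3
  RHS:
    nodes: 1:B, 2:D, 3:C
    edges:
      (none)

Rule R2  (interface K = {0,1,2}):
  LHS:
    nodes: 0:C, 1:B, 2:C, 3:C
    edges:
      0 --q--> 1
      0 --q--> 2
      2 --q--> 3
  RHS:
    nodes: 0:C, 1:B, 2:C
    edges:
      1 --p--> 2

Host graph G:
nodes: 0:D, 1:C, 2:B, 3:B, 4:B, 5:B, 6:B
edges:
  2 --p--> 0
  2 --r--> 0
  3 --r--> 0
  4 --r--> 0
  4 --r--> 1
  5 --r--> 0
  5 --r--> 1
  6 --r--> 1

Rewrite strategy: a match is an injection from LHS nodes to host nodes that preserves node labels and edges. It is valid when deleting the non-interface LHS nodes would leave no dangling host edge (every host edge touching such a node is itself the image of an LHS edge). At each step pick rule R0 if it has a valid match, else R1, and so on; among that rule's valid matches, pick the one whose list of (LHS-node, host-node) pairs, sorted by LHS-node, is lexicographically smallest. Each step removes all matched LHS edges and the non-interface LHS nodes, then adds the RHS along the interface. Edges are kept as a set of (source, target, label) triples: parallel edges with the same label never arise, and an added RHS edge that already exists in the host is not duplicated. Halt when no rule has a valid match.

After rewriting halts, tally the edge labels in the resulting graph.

initial: |V|=7 |E|=8  E = 2-p->0 2-r->0 3-r->0 4-r->0 4-r->1 5-r->0 5-r->1 6-r->1
step 1: apply R0 at {0↦0, 1↦2, 2↦3, 3↦4}  → |V|=7 |E|=7  E = 2-p->0 2-r->0 4-r->0 4-r->1 5-r->0 5-r->1 6-r->1
step 2: apply R0 at {0↦0, 1↦2, 2↦4, 3↦3}  → |V|=7 |E|=6  E = 2-p->0 2-r->0 4-r->1 5-r->0 5-r->1 6-r->1
step 3: apply R0 at {0↦0, 1↦2, 2↦5, 3↦3}  → |V|=7 |E|=5  E = 2-p->0 2-r->0 4-r->1 5-r->1 6-r->1
step 4: apply R0 at {0↦0, 1↦3, 2↦2, 3↦4}  → |V|=7 |E|=4  E = 2-p->0 4-r->1 5-r->1 6-r->1
step 5: apply R1 at {0↦4, 1↦2, 2↦0, 3↦1}  → |V|=6 |E|=3  E = 2-p->0 5-r->1 6-r->1
step 6: apply R1 at {0↦5, 1↦2, 2↦0, 3↦1}  → |V|=5 |E|=2  E = 2-p->0 6-r->1
step 7: apply R1 at {0↦6, 1↦2, 2↦0, 3↦1}  → |V|=4 |E|=1  E = 2-p->0
final graph: no rule applies after step 7
NF edges: [(2, 0, 'p')]

Answer: p:1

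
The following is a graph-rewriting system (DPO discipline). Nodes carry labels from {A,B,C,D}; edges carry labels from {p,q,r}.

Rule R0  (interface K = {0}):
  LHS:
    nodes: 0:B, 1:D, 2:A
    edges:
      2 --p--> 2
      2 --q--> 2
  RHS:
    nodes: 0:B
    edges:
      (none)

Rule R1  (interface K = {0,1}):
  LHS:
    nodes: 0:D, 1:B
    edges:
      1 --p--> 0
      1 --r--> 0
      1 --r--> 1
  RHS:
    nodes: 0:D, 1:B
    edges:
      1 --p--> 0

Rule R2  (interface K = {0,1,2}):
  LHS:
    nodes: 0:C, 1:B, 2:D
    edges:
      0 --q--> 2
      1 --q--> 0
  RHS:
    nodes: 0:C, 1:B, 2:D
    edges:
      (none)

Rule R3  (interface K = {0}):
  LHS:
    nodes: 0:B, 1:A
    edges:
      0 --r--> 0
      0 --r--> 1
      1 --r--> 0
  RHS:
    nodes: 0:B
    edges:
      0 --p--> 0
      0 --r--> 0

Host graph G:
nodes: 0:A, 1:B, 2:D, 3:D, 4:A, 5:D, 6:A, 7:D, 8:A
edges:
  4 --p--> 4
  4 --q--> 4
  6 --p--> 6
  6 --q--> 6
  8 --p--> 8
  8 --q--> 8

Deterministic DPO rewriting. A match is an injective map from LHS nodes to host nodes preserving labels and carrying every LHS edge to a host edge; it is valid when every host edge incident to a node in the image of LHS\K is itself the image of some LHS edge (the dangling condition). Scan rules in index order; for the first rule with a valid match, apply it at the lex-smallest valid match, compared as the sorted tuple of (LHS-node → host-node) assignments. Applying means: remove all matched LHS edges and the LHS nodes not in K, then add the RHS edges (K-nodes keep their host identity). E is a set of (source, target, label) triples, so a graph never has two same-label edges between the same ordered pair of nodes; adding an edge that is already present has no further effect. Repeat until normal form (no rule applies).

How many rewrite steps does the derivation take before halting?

start.  V:9 E:6  edges: 4-p->4 4-q->4 6-p->6 6-q->6 8-p->8 8-q->8
1. fire R0 via {0↦1, 1↦2, 2↦4}  →  V:7 E:4  edges: 6-p->6 6-q->6 8-p->8 8-q->8
2. fire R0 via {0↦1, 1↦3, 2↦6}  →  V:5 E:2  edges: 8-p->8 8-q->8
3. fire R0 via {0↦1, 1↦5, 2↦8}  →  V:3 E:0  edges: ∅
normal form: no rule applies after step 3

Answer: 3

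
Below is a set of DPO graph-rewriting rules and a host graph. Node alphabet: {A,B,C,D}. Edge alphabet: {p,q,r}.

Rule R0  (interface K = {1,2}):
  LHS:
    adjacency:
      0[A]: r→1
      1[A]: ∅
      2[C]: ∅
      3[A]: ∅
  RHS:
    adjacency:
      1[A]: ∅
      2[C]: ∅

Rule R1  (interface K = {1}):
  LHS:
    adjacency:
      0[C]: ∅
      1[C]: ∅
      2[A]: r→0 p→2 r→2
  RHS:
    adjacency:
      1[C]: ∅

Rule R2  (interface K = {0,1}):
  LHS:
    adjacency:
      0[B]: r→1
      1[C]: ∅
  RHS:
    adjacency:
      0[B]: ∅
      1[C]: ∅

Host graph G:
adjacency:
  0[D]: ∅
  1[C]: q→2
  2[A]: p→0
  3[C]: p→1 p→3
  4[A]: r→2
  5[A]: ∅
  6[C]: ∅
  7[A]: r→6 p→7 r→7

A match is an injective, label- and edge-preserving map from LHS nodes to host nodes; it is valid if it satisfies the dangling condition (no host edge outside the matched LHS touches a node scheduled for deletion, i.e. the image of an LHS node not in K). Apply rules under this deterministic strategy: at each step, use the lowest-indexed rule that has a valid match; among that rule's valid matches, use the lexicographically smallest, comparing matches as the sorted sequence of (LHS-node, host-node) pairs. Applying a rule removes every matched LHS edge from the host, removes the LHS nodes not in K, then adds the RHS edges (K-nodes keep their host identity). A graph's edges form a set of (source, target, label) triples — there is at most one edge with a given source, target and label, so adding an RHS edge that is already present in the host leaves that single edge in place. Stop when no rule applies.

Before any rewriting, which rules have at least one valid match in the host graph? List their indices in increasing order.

Answer: [R0,R1]

Rewrite trace:
R0: 3 valid matches — {0↦4, 1↦2, 2↦1, 3↦5}, {0↦4, 1↦2, 2↦3, 3↦5}, {0↦4, 1↦2, 2↦6, 3↦5}
R1: 2 valid matches — {0↦6, 1↦1, 2↦7}, {0↦6, 1↦3, 2↦7}
R2: no valid match — LHS pattern not found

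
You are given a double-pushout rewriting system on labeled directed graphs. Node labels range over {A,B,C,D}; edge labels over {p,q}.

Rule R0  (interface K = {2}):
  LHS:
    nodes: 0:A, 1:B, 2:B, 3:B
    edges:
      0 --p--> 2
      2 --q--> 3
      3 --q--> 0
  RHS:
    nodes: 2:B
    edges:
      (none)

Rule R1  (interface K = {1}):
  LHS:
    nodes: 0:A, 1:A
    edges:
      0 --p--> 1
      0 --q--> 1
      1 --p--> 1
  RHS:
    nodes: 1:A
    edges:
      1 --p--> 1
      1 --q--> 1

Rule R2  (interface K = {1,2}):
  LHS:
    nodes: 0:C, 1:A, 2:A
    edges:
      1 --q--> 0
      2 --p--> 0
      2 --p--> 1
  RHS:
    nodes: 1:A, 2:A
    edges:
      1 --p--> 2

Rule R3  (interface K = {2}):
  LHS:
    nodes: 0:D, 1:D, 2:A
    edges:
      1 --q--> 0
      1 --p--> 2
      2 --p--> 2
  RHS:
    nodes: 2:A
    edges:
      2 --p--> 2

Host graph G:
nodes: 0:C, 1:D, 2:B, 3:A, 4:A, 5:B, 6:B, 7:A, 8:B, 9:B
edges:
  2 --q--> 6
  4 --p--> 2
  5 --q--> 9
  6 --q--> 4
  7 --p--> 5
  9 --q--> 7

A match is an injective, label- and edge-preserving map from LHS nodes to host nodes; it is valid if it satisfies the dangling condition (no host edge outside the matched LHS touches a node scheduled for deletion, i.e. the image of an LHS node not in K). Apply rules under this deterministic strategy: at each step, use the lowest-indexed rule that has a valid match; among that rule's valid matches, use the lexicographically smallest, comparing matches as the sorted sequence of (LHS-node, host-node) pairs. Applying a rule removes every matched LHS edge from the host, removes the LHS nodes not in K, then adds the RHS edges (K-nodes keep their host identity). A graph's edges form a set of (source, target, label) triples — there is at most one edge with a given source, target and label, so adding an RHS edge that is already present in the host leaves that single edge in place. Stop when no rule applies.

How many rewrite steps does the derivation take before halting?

[0] host  ⇒  10 nodes, 6 edges  {2-q->6 4-p->2 5-q->9 6-q->4 7-p->5 9-q->7}
[1] R0 @ {0↦4, 1↦8, 2↦2, 3↦6}  ⇒  7 nodes, 3 edges  {5-q->9 7-p->5 9-q->7}
[2] R0 @ {0↦7, 1↦2, 2↦5, 3↦9}  ⇒  4 nodes, 0 edges  {∅}
normal form: no rule applies after step 2

Answer: 2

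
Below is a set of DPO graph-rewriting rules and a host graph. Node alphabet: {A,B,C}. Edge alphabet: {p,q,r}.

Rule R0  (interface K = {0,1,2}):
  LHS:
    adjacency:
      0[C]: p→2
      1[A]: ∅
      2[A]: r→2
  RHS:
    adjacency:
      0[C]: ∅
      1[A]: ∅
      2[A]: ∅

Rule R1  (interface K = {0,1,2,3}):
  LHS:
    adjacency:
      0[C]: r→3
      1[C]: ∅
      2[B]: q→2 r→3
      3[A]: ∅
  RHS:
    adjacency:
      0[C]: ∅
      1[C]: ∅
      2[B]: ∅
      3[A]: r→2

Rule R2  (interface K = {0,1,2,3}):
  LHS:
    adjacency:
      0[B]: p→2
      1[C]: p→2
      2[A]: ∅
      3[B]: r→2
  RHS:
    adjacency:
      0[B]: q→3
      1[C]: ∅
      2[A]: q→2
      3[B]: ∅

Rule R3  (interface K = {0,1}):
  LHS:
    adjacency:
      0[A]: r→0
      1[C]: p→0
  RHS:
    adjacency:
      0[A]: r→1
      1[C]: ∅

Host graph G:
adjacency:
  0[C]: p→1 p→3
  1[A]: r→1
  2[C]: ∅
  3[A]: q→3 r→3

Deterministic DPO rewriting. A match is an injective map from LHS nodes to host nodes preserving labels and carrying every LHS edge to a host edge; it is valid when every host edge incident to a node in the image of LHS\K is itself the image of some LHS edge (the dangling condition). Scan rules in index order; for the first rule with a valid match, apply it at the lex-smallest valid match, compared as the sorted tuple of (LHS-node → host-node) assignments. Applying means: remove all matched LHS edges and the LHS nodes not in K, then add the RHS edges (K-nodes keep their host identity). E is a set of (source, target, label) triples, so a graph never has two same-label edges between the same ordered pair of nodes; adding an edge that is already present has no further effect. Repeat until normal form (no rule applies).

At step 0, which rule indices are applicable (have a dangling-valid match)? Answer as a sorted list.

R0: 2 valid matches — {0↦0, 1↦1, 2↦3}, {0↦0, 1↦3, 2↦1}
R1: no valid match — LHS pattern not found
R2: no valid match — LHS pattern not found
R3: 2 valid matches — {0↦1, 1↦0}, {0↦3, 1↦0}

Answer: [R0,R3]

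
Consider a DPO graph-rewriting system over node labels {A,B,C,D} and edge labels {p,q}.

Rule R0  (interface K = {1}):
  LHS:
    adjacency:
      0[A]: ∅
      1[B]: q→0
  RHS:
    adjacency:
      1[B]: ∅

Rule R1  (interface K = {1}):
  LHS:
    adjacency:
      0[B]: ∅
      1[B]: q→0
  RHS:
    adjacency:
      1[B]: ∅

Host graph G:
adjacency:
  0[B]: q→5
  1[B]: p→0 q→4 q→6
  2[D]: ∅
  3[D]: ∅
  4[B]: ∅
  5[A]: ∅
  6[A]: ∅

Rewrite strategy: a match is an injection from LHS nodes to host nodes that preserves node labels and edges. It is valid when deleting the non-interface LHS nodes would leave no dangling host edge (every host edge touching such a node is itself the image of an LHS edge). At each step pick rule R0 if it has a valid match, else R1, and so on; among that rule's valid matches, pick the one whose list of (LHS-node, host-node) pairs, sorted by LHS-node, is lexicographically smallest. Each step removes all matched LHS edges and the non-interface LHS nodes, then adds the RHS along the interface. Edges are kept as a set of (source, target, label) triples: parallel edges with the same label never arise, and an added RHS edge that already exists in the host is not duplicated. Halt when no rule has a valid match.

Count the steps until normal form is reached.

Answer: 3

Derivation:
initial: |V|=7 |E|=4  E = 0-q->5 1-p->0 1-q->4 1-q->6
step 1: apply R0 at {0↦5, 1↦0}  → |V|=6 |E|=3  E = 1-p->0 1-q->4 1-q->6
step 2: apply R0 at {0↦6, 1↦1}  → |V|=5 |E|=2  E = 1-p->0 1-q->4
step 3: apply R1 at {0↦4, 1↦1}  → |V|=4 |E|=1  E = 1-p->0
final graph: no rule applies after step 3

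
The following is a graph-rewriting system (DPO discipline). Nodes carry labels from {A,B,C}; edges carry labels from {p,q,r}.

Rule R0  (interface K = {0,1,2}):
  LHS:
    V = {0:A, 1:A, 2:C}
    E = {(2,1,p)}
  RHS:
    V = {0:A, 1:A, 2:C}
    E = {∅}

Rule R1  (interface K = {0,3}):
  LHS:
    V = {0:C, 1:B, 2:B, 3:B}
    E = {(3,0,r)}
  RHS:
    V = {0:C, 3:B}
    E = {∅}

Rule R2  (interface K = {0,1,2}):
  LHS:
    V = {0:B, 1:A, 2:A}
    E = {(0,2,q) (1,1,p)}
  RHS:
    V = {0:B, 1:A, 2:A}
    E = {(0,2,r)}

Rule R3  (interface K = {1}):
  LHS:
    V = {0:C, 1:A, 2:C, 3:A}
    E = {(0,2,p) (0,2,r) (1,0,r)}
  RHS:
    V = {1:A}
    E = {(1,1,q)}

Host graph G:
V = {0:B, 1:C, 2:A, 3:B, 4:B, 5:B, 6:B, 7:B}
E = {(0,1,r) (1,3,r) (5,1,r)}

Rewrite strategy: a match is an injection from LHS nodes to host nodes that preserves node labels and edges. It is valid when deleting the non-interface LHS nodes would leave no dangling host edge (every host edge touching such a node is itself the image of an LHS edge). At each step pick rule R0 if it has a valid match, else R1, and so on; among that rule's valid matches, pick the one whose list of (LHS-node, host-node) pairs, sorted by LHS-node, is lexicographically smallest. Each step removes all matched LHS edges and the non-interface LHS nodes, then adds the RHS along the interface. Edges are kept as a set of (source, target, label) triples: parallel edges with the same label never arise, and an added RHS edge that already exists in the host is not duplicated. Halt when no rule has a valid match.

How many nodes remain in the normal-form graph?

Answer: 4

Rewrite trace:
initial: |V|=8 |E|=3  E = 0-r->1 1-r->3 5-r->1
step 1: apply R1 at {0↦1, 1↦4, 2↦6, 3↦0}  → |V|=6 |E|=2  E = 1-r->3 5-r->1
step 2: apply R1 at {0↦1, 1↦0, 2↦7, 3↦5}  → |V|=4 |E|=1  E = 1-r->3
halt: no rule applies after step 2
NF nodes: {1:C, 2:A, 3:B, 5:B}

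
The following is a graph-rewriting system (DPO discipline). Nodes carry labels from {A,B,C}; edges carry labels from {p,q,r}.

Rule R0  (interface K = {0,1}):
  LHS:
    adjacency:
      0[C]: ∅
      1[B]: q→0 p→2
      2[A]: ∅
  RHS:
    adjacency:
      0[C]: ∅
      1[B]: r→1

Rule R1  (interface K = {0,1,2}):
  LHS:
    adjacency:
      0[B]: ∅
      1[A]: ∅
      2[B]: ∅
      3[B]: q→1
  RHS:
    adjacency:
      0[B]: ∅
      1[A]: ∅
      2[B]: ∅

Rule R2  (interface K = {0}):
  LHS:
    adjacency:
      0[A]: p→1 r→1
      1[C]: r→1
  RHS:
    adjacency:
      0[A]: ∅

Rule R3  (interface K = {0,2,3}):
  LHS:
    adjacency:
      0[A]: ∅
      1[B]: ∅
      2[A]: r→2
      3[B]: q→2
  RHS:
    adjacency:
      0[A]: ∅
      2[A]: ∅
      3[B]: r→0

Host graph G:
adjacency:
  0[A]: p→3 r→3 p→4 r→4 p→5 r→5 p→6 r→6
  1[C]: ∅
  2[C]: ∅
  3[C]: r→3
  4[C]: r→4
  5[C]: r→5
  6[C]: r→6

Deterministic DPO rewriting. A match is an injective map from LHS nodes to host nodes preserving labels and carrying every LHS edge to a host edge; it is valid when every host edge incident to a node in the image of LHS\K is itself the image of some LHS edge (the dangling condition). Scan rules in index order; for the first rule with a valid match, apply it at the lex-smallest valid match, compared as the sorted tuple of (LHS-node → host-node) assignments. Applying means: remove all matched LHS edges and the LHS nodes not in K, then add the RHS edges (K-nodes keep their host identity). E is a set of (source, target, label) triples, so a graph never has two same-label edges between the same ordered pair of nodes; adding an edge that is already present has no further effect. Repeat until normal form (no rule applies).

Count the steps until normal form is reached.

Answer: 4

Derivation:
[0] host  ⇒  7 nodes, 12 edges  {0-p->3 0-r->3 0-p->4 0-r->4 0-p->5 0-r->5 0-p->6 0-r->6 3-r->3 4-r->4 5-r->5 6-r->6}
[1] R2 @ {0↦0, 1↦3}  ⇒  6 nodes, 9 edges  {0-p->4 0-r->4 0-p->5 0-r->5 0-p->6 0-r->6 4-r->4 5-r->5 6-r->6}
[2] R2 @ {0↦0, 1↦4}  ⇒  5 nodes, 6 edges  {0-p->5 0-r->5 0-p->6 0-r->6 5-r->5 6-r->6}
[3] R2 @ {0↦0, 1↦5}  ⇒  4 nodes, 3 edges  {0-p->6 0-r->6 6-r->6}
[4] R2 @ {0↦0, 1↦6}  ⇒  3 nodes, 0 edges  {∅}
halt: no rule applies after step 4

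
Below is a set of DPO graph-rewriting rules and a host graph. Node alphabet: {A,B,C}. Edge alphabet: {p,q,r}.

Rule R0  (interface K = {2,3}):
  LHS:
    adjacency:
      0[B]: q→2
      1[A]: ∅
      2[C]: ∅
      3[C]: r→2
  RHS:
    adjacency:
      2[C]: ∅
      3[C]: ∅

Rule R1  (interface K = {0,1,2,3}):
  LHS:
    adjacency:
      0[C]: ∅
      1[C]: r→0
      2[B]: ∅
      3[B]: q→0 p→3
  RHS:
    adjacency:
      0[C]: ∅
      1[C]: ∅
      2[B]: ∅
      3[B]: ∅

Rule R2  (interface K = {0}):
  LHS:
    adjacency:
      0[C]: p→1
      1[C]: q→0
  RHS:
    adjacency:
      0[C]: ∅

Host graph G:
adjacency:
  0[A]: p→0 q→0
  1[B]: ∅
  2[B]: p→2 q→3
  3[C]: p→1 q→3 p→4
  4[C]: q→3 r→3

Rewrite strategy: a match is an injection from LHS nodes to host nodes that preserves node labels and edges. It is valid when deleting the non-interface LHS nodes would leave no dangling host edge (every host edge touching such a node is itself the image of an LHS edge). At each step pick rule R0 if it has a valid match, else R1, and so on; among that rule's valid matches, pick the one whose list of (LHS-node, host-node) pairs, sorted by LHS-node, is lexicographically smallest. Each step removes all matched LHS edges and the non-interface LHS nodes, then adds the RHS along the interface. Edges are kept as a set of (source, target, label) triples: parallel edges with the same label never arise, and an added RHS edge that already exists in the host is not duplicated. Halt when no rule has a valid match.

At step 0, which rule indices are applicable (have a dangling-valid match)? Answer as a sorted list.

Answer: [R1]

Rewrite trace:
R0: no valid match — 1 raw match, all fail dangling condition
R1: 1 valid match — {0↦3, 1↦4, 2↦1, 3↦2}
R2: no valid match — 1 raw match, all fail dangling condition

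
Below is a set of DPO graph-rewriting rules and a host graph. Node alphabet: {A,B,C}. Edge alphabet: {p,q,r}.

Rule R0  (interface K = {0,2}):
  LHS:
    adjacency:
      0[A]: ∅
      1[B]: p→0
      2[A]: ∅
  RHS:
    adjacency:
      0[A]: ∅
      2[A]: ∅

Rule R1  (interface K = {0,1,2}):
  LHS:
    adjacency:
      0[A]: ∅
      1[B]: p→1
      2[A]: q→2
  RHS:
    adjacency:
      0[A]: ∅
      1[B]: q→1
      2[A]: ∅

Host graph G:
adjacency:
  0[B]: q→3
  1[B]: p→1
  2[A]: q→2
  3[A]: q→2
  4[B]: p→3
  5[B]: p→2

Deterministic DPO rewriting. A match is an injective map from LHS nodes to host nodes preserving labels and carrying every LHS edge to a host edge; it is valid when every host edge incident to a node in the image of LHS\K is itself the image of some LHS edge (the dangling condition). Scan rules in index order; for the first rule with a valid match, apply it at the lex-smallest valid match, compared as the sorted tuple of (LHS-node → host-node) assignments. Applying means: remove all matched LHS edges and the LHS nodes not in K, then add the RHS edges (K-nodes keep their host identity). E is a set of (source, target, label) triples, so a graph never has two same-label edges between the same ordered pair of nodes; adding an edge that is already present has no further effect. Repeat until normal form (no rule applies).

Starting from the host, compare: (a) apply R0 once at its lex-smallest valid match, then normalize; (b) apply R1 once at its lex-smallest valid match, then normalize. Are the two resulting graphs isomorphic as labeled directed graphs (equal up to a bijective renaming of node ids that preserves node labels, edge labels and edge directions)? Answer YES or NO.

Answer: YES

Rewrite trace:
branch R0-first: apply at {0↦2, 1↦5, 2↦3} → |E|=5, then 2 more step(s) → NF |V|=4 |E|=3 V={0:B, 1:B, 2:A, 3:A} E=0-q->3 1-q->1 3-q->2
branch R1-first: apply at {0↦3, 1↦1, 2↦2} → |E|=5, then 2 more step(s) → NF |V|=4 |E|=3 V={0:B, 1:B, 2:A, 3:A} E=0-q->3 1-q->1 3-q->2
graphs isomorphic (equal up to label-preserving node renaming)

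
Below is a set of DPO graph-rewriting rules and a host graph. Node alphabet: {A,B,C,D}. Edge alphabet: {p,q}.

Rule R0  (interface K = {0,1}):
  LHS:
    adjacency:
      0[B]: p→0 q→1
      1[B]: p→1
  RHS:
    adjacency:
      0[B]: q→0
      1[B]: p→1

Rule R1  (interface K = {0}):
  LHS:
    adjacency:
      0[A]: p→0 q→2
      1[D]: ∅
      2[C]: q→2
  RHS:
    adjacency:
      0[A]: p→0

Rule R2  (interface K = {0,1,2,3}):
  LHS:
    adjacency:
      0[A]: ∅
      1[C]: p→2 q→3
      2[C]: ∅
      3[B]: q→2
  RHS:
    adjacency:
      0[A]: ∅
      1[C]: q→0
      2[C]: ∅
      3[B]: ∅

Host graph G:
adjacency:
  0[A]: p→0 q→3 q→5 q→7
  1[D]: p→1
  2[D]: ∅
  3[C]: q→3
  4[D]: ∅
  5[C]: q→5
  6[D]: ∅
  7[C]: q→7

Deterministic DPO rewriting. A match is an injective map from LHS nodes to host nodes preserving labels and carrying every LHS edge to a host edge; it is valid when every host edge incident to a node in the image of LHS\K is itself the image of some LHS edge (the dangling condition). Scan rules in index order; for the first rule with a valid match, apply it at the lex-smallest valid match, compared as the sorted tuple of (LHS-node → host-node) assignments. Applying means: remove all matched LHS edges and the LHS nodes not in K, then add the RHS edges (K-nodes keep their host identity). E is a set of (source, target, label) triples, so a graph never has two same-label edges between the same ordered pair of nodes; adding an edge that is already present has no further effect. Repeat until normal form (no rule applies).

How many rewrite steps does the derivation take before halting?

[0] host  ⇒  8 nodes, 8 edges  {0-p->0 0-q->3 0-q->5 0-q->7 1-p->1 3-q->3 5-q->5 7-q->7}
[1] R1 @ {0↦0, 1↦2, 2↦3}  ⇒  6 nodes, 6 edges  {0-p->0 0-q->5 0-q->7 1-p->1 5-q->5 7-q->7}
[2] R1 @ {0↦0, 1↦4, 2↦5}  ⇒  4 nodes, 4 edges  {0-p->0 0-q->7 1-p->1 7-q->7}
[3] R1 @ {0↦0, 1↦6, 2↦7}  ⇒  2 nodes, 2 edges  {0-p->0 1-p->1}
halt: no rule applies after step 3

Answer: 3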